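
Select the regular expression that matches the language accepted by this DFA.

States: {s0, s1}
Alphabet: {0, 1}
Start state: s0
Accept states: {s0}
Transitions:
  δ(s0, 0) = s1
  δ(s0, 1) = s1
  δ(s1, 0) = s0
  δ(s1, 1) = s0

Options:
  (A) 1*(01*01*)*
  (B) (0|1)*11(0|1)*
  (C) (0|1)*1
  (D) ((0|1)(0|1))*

Check each option against the DFA on short strings; one disagreement eliminates an option:
  (A) 1*(01*01*)*: on '1' the DFA goes s0 → s1 and rejects (s1 ∉ Accept), but the regex matches it → eliminate
  (B) (0|1)*11(0|1)*: on ε the DFA stays in s0 and accepts (s0 ∈ Accept), but the regex does not match it → eliminate
  (C) (0|1)*1: on ε the DFA stays in s0 and accepts (s0 ∈ Accept), but the regex does not match it → eliminate
  (D) ((0|1)(0|1))*: agrees with the DFA on every string of length ≤ 6
Only (D) is consistent with the DFA.
(D) ((0|1)(0|1))*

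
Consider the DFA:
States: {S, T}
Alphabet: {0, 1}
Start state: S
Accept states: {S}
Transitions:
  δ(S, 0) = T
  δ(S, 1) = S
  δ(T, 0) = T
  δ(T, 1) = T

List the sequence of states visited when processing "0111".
read '0': S → T
  read '1': T → T
  read '1': T → T
  read '1': T → T
S -> T -> T -> T -> T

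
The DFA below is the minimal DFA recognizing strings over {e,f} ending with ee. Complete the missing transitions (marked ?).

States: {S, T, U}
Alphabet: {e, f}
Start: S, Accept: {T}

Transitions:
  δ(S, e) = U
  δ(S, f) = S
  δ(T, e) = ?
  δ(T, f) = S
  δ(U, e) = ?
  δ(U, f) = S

From the language and accept set, identify what each state tracks — S: last symbol not e; T: two trailing e's; U: one trailing e.
Each missing δ(q, a) is the state matching the new tracked value after reading a.
δ(T, e) = T; δ(U, e) = T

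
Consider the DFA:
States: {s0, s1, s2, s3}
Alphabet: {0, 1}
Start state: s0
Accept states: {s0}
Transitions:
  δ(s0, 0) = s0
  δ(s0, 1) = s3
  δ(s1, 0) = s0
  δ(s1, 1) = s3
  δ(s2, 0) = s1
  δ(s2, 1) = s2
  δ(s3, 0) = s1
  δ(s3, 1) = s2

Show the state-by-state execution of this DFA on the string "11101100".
read '1': s0 → s3
  read '1': s3 → s2
  read '1': s2 → s2
  read '0': s2 → s1
  read '1': s1 → s3
  read '1': s3 → s2
  read '0': s2 → s1
  read '0': s1 → s0
s0 -> s3 -> s2 -> s2 -> s1 -> s3 -> s2 -> s1 -> s0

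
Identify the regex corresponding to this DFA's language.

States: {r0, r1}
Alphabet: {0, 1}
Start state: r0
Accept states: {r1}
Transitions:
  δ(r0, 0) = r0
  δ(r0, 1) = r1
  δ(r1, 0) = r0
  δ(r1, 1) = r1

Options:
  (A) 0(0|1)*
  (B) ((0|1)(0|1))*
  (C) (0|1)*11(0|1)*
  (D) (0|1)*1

Check each option against the DFA on short strings; one disagreement eliminates an option:
  (A) 0(0|1)*: on '0' the DFA goes r0 → r0 and rejects (r0 ∉ Accept), but the regex matches it → eliminate
  (B) ((0|1)(0|1))*: on ε the DFA stays in r0 and rejects (r0 ∉ Accept), but the regex matches it → eliminate
  (C) (0|1)*11(0|1)*: on '1' the DFA goes r0 → r1 and accepts (r1 ∈ Accept), but the regex does not match it → eliminate
  (D) (0|1)*1: agrees with the DFA on every string of length ≤ 6
Only (D) is consistent with the DFA.
(D) (0|1)*1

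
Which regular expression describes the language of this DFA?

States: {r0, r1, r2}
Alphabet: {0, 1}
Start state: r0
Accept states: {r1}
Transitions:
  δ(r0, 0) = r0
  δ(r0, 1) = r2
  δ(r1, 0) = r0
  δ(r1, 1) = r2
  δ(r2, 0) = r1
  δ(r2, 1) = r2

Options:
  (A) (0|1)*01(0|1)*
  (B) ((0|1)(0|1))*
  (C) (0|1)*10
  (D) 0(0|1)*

Check each option against the DFA on short strings; one disagreement eliminates an option:
  (A) (0|1)*01(0|1)*: on '01' the DFA goes r0 → r0 → r2 and rejects (r2 ∉ Accept), but the regex matches it → eliminate
  (B) ((0|1)(0|1))*: on ε the DFA stays in r0 and rejects (r0 ∉ Accept), but the regex matches it → eliminate
  (C) (0|1)*10: agrees with the DFA on every string of length ≤ 6
  (D) 0(0|1)*: on '0' the DFA goes r0 → r0 and rejects (r0 ∉ Accept), but the regex matches it → eliminate
Only (C) is consistent with the DFA.
(C) (0|1)*10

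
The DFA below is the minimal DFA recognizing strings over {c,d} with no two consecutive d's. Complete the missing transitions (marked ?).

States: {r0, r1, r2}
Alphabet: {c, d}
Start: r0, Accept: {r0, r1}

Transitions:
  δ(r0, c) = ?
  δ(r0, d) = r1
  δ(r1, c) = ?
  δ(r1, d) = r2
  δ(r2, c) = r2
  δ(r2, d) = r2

From the language and accept set, identify what each state tracks — r0: last symbol not d (ok); r1: last symbol d (ok); r2: saw dd (dead).
Each missing δ(q, a) is the state matching the new tracked value after reading a.
δ(r0, c) = r0; δ(r1, c) = r0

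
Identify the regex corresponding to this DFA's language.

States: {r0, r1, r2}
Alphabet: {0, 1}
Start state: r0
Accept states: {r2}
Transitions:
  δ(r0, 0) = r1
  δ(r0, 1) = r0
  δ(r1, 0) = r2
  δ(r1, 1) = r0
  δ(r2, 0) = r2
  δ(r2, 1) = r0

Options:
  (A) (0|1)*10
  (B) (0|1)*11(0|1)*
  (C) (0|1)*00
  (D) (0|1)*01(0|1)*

Check each option against the DFA on short strings; one disagreement eliminates an option:
  (A) (0|1)*10: on '00' the DFA goes r0 → r1 → r2 and accepts (r2 ∈ Accept), but the regex does not match it → eliminate
  (B) (0|1)*11(0|1)*: on '00' the DFA goes r0 → r1 → r2 and accepts (r2 ∈ Accept), but the regex does not match it → eliminate
  (C) (0|1)*00: agrees with the DFA on every string of length ≤ 6
  (D) (0|1)*01(0|1)*: on '00' the DFA goes r0 → r1 → r2 and accepts (r2 ∈ Accept), but the regex does not match it → eliminate
Only (C) is consistent with the DFA.
(C) (0|1)*00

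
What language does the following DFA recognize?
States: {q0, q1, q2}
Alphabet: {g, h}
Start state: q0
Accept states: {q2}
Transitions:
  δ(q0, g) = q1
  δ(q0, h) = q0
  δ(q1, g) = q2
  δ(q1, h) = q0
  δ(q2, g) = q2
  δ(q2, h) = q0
Testing a few strings:
  'g' → reject
  'hhgg' → accept
  'ggg' → accept
  'hh' → reject
State roles: q0=last symbol not g; q1=one trailing g; q2=two trailing g's
All strings over {g,h} ending with gg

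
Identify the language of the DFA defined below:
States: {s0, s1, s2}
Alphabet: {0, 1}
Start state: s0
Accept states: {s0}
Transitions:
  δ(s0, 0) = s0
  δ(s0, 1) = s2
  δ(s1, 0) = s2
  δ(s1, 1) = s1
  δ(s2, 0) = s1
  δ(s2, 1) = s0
Testing a few strings:
  '011' → accept
  '111' → reject
  '0001' → reject
  '100' → reject
State roles: s0=value ≡ 0 (mod 3); s1=value ≡ 2 (mod 3); s2=value ≡ 1 (mod 3)
All binary strings representing a multiple of 3 (read in base 2; leading zeros allowed and ε counts as 0)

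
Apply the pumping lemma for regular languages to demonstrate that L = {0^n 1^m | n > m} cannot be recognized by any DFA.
Assume L is regular with pumping length p. Idea: pumping down the 0-block drops the 0-count to at most the 1-count.
Choose s = 0^(p+1) 1^p ∈ L (|s| = 2p+1 ≥ p). By the pumping lemma, s = xyz with |xy| ≤ p, |y| > 0, so y = 0^k with k ≥ 1. Take i = 0: xz = 0^(p+1−k) 1^p. Since k ≥ 1, p+1−k ≤ p, so the number of 0's is no longer strictly greater than the number of 1's, hence xz ∉ L.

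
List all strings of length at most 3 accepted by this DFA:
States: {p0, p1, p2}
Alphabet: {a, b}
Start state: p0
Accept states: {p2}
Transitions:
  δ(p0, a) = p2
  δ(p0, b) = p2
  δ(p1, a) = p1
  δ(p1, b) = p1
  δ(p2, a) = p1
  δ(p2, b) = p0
a, b, aba, abb, bba, bbb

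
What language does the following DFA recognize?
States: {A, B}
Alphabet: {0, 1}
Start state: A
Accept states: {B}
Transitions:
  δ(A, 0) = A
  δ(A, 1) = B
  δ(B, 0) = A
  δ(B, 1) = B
Testing a few strings:
  '01' → accept
  '1' → accept
  '0' → reject
  '10' → reject
State roles: A=last symbol not 1; B=last symbol is 1
All binary strings ending with 1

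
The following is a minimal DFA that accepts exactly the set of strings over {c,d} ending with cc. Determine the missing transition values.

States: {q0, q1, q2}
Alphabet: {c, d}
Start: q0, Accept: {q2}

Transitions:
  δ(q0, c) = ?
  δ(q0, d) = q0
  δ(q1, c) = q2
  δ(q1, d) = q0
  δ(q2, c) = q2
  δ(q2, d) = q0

From the language and accept set, identify what each state tracks — q0: last symbol not c; q1: one trailing c; q2: two trailing c's.
Each missing δ(q, a) is the state matching the new tracked value after reading a.
δ(q0, c) = q1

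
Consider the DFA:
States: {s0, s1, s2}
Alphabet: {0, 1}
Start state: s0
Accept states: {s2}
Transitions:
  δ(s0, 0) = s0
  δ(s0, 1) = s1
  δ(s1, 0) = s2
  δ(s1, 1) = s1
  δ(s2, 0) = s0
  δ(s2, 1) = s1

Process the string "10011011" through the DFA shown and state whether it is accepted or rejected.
Processing string "10011011":
  s0 --1--> s1
  s1 --0--> s2
  s2 --0--> s0
  s0 --1--> s1
  s1 --1--> s1
  s1 --0--> s2
  s2 --1--> s1
  s1 --1--> s1
Final state: s1
Accept states: {s2}
No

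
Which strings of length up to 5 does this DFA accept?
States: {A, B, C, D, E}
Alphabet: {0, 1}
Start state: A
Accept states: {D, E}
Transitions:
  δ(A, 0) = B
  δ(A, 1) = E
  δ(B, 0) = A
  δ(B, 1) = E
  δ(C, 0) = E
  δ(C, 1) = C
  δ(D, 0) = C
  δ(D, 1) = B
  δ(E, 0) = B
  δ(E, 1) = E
1, 01, 11, 001, 011, 101, 111, 0001, 0011, 0101, 0111, 1001, 1011, 1101, 1111, 00001, 00011, 00101, 00111, 01001, 01011, 01101, 01111, 10001, 10011, 10101, 10111, 11001, 11011, 11101, 11111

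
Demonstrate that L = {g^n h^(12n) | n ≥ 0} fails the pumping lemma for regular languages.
Assume L is regular with pumping length p. Idea: pumping the g-block breaks the 1:12 ratio.
Choose s = g^p h^(12p) (length 13p ≥ p). By the pumping lemma, s = xyz with |xy| ≤ p, |y| > 0, so y = g^k with k ≥ 1. Then xy²z = g^(p+k) h^(12p). For this to be in L we would need 12p = 12(p+k), i.e. 12k = 0, contradicting k ≥ 1. So xy²z ∉ L.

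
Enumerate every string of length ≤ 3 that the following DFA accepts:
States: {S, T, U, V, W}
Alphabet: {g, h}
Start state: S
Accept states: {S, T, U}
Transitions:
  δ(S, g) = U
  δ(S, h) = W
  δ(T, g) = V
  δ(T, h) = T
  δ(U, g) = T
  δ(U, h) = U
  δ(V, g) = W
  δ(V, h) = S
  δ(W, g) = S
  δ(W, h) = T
ε, g, gg, gh, hg, hh, ggh, ghg, ghh, hgg, hhh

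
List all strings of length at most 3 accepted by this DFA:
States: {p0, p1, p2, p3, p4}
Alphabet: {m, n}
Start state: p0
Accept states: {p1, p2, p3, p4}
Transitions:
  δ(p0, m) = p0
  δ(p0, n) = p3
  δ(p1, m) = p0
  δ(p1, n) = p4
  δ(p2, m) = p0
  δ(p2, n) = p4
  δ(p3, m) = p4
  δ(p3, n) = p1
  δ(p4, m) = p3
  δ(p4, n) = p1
n, mn, nm, nn, mmn, mnm, mnn, nmm, nmn, nnn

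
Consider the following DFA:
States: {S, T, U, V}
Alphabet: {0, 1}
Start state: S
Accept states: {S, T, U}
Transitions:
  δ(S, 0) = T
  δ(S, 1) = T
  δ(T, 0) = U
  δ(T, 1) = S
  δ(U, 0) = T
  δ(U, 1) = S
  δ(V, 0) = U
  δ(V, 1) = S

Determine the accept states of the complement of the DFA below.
Complement accept states = All states \ Original accept states
= {S, T, U, V} \ {S, T, U}
{V}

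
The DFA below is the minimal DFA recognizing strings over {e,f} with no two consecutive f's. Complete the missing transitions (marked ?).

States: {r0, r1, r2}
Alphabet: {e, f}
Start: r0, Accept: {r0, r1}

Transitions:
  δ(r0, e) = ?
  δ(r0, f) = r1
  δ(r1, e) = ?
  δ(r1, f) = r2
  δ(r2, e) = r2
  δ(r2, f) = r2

From the language and accept set, identify what each state tracks — r0: last symbol not f (ok); r1: last symbol f (ok); r2: saw ff (dead).
Each missing δ(q, a) is the state matching the new tracked value after reading a.
δ(r0, e) = r0; δ(r1, e) = r0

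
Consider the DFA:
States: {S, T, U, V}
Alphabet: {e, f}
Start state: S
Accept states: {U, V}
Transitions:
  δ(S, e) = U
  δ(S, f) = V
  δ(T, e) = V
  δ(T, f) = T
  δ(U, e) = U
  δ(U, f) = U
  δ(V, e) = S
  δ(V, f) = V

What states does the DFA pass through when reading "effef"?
read 'e': S → U
  read 'f': U → U
  read 'f': U → U
  read 'e': U → U
  read 'f': U → U
S -> U -> U -> U -> U -> U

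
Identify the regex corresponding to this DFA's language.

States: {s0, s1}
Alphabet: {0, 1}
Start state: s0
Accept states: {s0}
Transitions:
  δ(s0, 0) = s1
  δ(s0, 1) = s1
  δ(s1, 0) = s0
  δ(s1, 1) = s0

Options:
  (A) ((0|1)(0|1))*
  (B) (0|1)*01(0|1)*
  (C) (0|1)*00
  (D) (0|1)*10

Check each option against the DFA on short strings; one disagreement eliminates an option:
  (A) ((0|1)(0|1))*: agrees with the DFA on every string of length ≤ 6
  (B) (0|1)*01(0|1)*: on ε the DFA stays in s0 and accepts (s0 ∈ Accept), but the regex does not match it → eliminate
  (C) (0|1)*00: on ε the DFA stays in s0 and accepts (s0 ∈ Accept), but the regex does not match it → eliminate
  (D) (0|1)*10: on ε the DFA stays in s0 and accepts (s0 ∈ Accept), but the regex does not match it → eliminate
Only (A) is consistent with the DFA.
(A) ((0|1)(0|1))*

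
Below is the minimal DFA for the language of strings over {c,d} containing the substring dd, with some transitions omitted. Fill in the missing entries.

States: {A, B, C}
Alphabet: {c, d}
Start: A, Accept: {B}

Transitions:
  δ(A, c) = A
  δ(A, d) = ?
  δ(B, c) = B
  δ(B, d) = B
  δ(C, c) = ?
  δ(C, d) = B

From the language and accept set, identify what each state tracks — A: no progress toward dd; B: substring dd seen; C: one trailing d.
Each missing δ(q, a) is the state matching the new tracked value after reading a.
δ(A, d) = C; δ(C, c) = A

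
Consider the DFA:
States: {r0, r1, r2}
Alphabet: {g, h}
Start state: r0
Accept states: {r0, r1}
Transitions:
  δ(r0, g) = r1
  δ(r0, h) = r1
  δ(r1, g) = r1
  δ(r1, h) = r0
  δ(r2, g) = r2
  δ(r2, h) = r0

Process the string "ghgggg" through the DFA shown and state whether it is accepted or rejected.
Processing string "ghgggg":
  r0 --g--> r1
  r1 --h--> r0
  r0 --g--> r1
  r1 --g--> r1
  r1 --g--> r1
  r1 --g--> r1
Final state: r1
Accept states: {r0, r1}
Yes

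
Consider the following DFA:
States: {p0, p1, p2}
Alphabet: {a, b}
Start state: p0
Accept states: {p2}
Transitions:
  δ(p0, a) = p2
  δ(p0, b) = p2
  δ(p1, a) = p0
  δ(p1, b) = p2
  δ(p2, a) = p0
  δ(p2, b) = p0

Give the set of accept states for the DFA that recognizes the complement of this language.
Complement accept states = All states \ Original accept states
= {p0, p1, p2} \ {p2}
{p0, p1}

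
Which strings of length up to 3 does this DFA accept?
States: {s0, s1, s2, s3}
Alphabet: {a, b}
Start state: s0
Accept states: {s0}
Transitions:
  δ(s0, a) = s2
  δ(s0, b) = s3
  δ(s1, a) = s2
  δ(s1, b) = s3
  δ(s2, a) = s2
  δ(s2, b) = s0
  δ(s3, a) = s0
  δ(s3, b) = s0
ε, ab, ba, bb, aab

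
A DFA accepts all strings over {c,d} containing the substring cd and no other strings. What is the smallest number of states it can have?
By Myhill–Nerode, count the distinguishable equivalence classes: three classes — no c yet / c seen but no cd / cd seen.
3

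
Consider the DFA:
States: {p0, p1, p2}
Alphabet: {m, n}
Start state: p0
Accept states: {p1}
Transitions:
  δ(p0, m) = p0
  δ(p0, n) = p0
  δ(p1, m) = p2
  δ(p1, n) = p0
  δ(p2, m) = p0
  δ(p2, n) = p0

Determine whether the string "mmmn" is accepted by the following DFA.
Processing string "mmmn":
  p0 --m--> p0
  p0 --m--> p0
  p0 --m--> p0
  p0 --n--> p0
Final state: p0
Accept states: {p1}
No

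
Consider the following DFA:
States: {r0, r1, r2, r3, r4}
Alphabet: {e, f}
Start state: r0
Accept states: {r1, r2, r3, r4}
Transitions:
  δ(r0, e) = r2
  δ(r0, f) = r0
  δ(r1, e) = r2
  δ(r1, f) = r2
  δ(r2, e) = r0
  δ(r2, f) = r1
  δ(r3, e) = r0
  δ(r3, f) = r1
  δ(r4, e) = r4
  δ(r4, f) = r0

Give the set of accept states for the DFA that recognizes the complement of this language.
Complement accept states = All states \ Original accept states
= {r0, r1, r2, r3, r4} \ {r1, r2, r3, r4}
{r0}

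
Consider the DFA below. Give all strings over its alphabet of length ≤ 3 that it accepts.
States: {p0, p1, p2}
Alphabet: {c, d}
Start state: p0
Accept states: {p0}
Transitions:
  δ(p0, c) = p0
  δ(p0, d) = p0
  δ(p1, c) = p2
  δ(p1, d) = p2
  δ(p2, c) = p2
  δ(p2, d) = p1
ε, c, d, cc, cd, dc, dd, ccc, ccd, cdc, cdd, dcc, dcd, ddc, ddd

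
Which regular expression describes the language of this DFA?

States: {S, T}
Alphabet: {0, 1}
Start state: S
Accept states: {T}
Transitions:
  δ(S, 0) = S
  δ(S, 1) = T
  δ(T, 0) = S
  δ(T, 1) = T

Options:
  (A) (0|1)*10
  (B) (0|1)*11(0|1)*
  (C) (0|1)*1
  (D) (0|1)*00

Check each option against the DFA on short strings; one disagreement eliminates an option:
  (A) (0|1)*10: on '1' the DFA goes S → T and accepts (T ∈ Accept), but the regex does not match it → eliminate
  (B) (0|1)*11(0|1)*: on '1' the DFA goes S → T and accepts (T ∈ Accept), but the regex does not match it → eliminate
  (C) (0|1)*1: agrees with the DFA on every string of length ≤ 6
  (D) (0|1)*00: on '1' the DFA goes S → T and accepts (T ∈ Accept), but the regex does not match it → eliminate
Only (C) is consistent with the DFA.
(C) (0|1)*1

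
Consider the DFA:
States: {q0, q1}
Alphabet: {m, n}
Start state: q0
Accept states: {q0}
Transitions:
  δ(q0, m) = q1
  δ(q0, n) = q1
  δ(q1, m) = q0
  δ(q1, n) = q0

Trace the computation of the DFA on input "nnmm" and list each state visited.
read 'n': q0 → q1
  read 'n': q1 → q0
  read 'm': q0 → q1
  read 'm': q1 → q0
q0 -> q1 -> q0 -> q1 -> q0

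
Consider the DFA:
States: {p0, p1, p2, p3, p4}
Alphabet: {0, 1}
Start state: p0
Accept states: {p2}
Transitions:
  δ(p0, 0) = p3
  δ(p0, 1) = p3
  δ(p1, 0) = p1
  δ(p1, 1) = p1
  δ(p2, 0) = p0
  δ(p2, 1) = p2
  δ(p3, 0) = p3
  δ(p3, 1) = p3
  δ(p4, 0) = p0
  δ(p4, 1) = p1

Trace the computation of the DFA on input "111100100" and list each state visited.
read '1': p0 → p3
  read '1': p3 → p3
  read '1': p3 → p3
  read '1': p3 → p3
  read '0': p3 → p3
  read '0': p3 → p3
  read '1': p3 → p3
  read '0': p3 → p3
  read '0': p3 → p3
p0 -> p3 -> p3 -> p3 -> p3 -> p3 -> p3 -> p3 -> p3 -> p3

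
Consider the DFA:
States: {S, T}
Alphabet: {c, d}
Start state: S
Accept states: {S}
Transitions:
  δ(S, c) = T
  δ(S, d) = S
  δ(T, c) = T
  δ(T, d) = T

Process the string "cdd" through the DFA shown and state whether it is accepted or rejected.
Processing string "cdd":
  S --c--> T
  T --d--> T
  T --d--> T
Final state: T
Accept states: {S}
No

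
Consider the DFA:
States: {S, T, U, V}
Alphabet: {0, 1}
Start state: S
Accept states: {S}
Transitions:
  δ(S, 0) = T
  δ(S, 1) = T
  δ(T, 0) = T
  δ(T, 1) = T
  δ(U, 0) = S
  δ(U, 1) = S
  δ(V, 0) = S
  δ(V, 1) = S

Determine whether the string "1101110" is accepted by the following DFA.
Processing string "1101110":
  S --1--> T
  T --1--> T
  T --0--> T
  T --1--> T
  T --1--> T
  T --1--> T
  T --0--> T
Final state: T
Accept states: {S}
No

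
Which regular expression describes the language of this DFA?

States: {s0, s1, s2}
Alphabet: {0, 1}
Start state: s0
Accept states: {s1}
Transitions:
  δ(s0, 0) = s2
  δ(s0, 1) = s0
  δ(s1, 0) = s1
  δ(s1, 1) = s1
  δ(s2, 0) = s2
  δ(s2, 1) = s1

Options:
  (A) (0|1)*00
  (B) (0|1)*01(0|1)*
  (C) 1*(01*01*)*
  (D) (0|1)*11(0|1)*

Check each option against the DFA on short strings; one disagreement eliminates an option:
  (A) (0|1)*00: on '00' the DFA goes s0 → s2 → s2 and rejects (s2 ∉ Accept), but the regex matches it → eliminate
  (B) (0|1)*01(0|1)*: agrees with the DFA on every string of length ≤ 6
  (C) 1*(01*01*)*: on ε the DFA stays in s0 and rejects (s0 ∉ Accept), but the regex matches it → eliminate
  (D) (0|1)*11(0|1)*: on '01' the DFA goes s0 → s2 → s1 and accepts (s1 ∈ Accept), but the regex does not match it → eliminate
Only (B) is consistent with the DFA.
(B) (0|1)*01(0|1)*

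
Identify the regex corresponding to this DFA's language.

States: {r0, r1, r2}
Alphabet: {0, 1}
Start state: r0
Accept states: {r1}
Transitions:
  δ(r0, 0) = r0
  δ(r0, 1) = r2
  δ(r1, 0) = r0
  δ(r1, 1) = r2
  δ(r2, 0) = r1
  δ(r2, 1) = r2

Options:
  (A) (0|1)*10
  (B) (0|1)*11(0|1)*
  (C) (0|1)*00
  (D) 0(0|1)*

Check each option against the DFA on short strings; one disagreement eliminates an option:
  (A) (0|1)*10: agrees with the DFA on every string of length ≤ 6
  (B) (0|1)*11(0|1)*: on '10' the DFA goes r0 → r2 → r1 and accepts (r1 ∈ Accept), but the regex does not match it → eliminate
  (C) (0|1)*00: on '00' the DFA goes r0 → r0 → r0 and rejects (r0 ∉ Accept), but the regex matches it → eliminate
  (D) 0(0|1)*: on '0' the DFA goes r0 → r0 and rejects (r0 ∉ Accept), but the regex matches it → eliminate
Only (A) is consistent with the DFA.
(A) (0|1)*10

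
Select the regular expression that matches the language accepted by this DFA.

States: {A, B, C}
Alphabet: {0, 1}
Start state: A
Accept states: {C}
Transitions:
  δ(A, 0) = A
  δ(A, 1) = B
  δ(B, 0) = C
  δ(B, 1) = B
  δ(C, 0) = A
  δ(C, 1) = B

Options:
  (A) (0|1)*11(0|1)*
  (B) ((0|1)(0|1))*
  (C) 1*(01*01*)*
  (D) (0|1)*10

Check each option against the DFA on short strings; one disagreement eliminates an option:
  (A) (0|1)*11(0|1)*: on '10' the DFA goes A → B → C and accepts (C ∈ Accept), but the regex does not match it → eliminate
  (B) ((0|1)(0|1))*: on ε the DFA stays in A and rejects (A ∉ Accept), but the regex matches it → eliminate
  (C) 1*(01*01*)*: on ε the DFA stays in A and rejects (A ∉ Accept), but the regex matches it → eliminate
  (D) (0|1)*10: agrees with the DFA on every string of length ≤ 6
Only (D) is consistent with the DFA.
(D) (0|1)*10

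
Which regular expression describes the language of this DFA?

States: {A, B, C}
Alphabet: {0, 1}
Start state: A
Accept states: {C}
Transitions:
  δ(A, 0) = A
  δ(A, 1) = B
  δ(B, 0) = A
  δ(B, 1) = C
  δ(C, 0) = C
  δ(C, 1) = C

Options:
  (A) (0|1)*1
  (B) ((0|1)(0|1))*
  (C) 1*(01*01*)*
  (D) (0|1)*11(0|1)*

Check each option against the DFA on short strings; one disagreement eliminates an option:
  (A) (0|1)*1: on '1' the DFA goes A → B and rejects (B ∉ Accept), but the regex matches it → eliminate
  (B) ((0|1)(0|1))*: on ε the DFA stays in A and rejects (A ∉ Accept), but the regex matches it → eliminate
  (C) 1*(01*01*)*: on ε the DFA stays in A and rejects (A ∉ Accept), but the regex matches it → eliminate
  (D) (0|1)*11(0|1)*: agrees with the DFA on every string of length ≤ 6
Only (D) is consistent with the DFA.
(D) (0|1)*11(0|1)*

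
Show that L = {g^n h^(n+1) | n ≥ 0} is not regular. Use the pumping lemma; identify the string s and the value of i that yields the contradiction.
Assume L is regular with pumping length p. Idea: pumping the g-block breaks the fixed offset of 1.
Choose s = g^p h^(p+1) ∈ L. By the pumping lemma, s = xyz with |xy| ≤ p, |y| > 0, so y = g^k with k ≥ 1. Then xy²z = g^(p+k) h^(p+1). For this to be in L we would need p+1 = (p+k)+1, i.e. k = 0, contradicting k ≥ 1. So xy²z ∉ L.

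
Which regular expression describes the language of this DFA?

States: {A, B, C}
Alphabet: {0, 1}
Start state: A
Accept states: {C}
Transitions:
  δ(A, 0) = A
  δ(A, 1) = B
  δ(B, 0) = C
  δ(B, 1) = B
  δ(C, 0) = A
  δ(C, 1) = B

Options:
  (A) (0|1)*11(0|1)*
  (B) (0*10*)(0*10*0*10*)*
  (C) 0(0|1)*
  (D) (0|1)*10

Check each option against the DFA on short strings; one disagreement eliminates an option:
  (A) (0|1)*11(0|1)*: on '10' the DFA goes A → B → C and accepts (C ∈ Accept), but the regex does not match it → eliminate
  (B) (0*10*)(0*10*0*10*)*: on '1' the DFA goes A → B and rejects (B ∉ Accept), but the regex matches it → eliminate
  (C) 0(0|1)*: on '0' the DFA goes A → A and rejects (A ∉ Accept), but the regex matches it → eliminate
  (D) (0|1)*10: agrees with the DFA on every string of length ≤ 6
Only (D) is consistent with the DFA.
(D) (0|1)*10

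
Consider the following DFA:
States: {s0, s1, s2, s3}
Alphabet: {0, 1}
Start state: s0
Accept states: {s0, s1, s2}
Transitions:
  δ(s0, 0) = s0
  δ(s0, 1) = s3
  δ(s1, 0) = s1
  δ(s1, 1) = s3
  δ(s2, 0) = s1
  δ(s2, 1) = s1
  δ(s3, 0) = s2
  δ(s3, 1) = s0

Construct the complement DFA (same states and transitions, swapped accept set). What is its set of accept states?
Complement accept states = All states \ Original accept states
= {s0, s1, s2, s3} \ {s0, s1, s2}
{s3}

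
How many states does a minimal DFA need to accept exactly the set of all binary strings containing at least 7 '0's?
By Myhill–Nerode, count the distinguishable equivalence classes: 8 classes — having seen 0, 1, …, 6, or ≥7 copies of '0'; any two classes i < j (j ≤ 7) are distinguished by the string 0^(7−j), which takes class j to 7 copies (accepted) but leaves class i below 7 (rejected).
8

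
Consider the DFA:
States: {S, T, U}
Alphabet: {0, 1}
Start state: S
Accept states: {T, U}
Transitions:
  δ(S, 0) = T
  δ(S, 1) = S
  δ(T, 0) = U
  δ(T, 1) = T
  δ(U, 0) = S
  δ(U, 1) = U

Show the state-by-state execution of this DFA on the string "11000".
read '1': S → S
  read '1': S → S
  read '0': S → T
  read '0': T → U
  read '0': U → S
S -> S -> S -> T -> U -> S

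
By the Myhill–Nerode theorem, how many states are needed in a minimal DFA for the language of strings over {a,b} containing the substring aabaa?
By Myhill–Nerode, count the distinguishable equivalence classes: 6 classes — one per longest suffix of the input that is a prefix of 'aabaa' (lengths 0 through 4), plus an absorbing 'already seen aabaa' class.
6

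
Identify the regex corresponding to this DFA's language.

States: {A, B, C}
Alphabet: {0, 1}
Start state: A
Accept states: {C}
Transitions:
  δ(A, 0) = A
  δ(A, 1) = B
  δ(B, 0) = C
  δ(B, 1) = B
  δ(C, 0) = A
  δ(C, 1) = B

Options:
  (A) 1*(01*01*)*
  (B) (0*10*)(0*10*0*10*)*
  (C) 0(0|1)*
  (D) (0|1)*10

Check each option against the DFA on short strings; one disagreement eliminates an option:
  (A) 1*(01*01*)*: on ε the DFA stays in A and rejects (A ∉ Accept), but the regex matches it → eliminate
  (B) (0*10*)(0*10*0*10*)*: on '1' the DFA goes A → B and rejects (B ∉ Accept), but the regex matches it → eliminate
  (C) 0(0|1)*: on '0' the DFA goes A → A and rejects (A ∉ Accept), but the regex matches it → eliminate
  (D) (0|1)*10: agrees with the DFA on every string of length ≤ 6
Only (D) is consistent with the DFA.
(D) (0|1)*10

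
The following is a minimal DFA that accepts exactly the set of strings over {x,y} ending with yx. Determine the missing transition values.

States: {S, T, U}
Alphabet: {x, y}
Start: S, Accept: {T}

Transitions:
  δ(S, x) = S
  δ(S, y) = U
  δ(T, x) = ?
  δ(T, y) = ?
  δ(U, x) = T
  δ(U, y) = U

From the language and accept set, identify what each state tracks — S: no suffix match; T: suffix is yx; U: one trailing y.
Each missing δ(q, a) is the state matching the new tracked value after reading a.
δ(T, x) = S; δ(T, y) = U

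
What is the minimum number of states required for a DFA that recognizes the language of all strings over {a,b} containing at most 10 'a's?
By Myhill–Nerode, count the distinguishable equivalence classes: 12 classes — having seen 0, 1, …, 10, or >10 copies of 'a'; counts 0 through 10 are accepting and >10 is dead.
12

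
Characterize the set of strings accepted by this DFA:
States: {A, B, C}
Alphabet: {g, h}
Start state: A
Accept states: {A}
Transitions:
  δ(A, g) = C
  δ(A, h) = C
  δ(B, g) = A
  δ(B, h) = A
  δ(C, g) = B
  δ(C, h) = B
Testing a few strings:
  'hh' → reject
  'g' → reject
  'hg' → reject
  'ghhg' → reject
State roles: A=length ≡ 0 (mod 3); B=length ≡ 2 (mod 3); C=length ≡ 1 (mod 3)
All strings over {g,h} whose length is a multiple of 3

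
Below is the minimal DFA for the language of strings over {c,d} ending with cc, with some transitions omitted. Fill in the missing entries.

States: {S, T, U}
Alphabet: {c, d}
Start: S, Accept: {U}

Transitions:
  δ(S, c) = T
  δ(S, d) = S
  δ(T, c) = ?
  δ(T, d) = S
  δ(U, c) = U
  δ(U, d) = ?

From the language and accept set, identify what each state tracks — S: last symbol not c; T: one trailing c; U: two trailing c's.
Each missing δ(q, a) is the state matching the new tracked value after reading a.
δ(T, c) = U; δ(U, d) = S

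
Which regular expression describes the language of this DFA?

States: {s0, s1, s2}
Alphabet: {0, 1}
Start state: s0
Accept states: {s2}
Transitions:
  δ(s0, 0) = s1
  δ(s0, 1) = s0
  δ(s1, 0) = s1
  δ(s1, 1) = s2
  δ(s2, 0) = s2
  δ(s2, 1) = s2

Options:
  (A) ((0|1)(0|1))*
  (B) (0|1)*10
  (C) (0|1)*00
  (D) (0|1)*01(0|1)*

Check each option against the DFA on short strings; one disagreement eliminates an option:
  (A) ((0|1)(0|1))*: on ε the DFA stays in s0 and rejects (s0 ∉ Accept), but the regex matches it → eliminate
  (B) (0|1)*10: on '01' the DFA goes s0 → s1 → s2 and accepts (s2 ∈ Accept), but the regex does not match it → eliminate
  (C) (0|1)*00: on '00' the DFA goes s0 → s1 → s1 and rejects (s1 ∉ Accept), but the regex matches it → eliminate
  (D) (0|1)*01(0|1)*: agrees with the DFA on every string of length ≤ 6
Only (D) is consistent with the DFA.
(D) (0|1)*01(0|1)*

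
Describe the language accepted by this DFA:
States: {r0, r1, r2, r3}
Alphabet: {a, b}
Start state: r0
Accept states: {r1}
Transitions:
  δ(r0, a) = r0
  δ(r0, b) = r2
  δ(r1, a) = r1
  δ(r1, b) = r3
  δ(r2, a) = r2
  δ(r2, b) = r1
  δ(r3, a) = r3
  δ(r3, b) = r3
Testing a few strings:
  'bb' → accept
  'aab' → reject
  'ab' → reject
  'b' → reject
State roles: r0=zero b's; r1=two b's; r2=one b; r3=≥ three b's (dead)
All strings over {a,b} containing exactly two b's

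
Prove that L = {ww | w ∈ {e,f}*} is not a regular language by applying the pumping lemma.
Assume L is regular with pumping length p. Idea: pumping the leading e-block breaks the equality of the two halves.
Choose s = e^p f e^p f ∈ L (with w = e^p f). |s| = 2p+2 ≥ p. By the pumping lemma, s = xyz with |xy| ≤ p, |y| > 0, so y = e^k with k ≥ 1, in the first e-block. Then xy²z = e^(p+k) f e^p f, of length 2p+2+k. If k is odd this length is odd, so it cannot be of the form ww. If k is even, each half has length p+1+k/2 ≤ p+k, so the first half lies entirely inside the leading e-block and contains no f, while the second half ends in f; the halves differ. Either way xy²z ∉ L.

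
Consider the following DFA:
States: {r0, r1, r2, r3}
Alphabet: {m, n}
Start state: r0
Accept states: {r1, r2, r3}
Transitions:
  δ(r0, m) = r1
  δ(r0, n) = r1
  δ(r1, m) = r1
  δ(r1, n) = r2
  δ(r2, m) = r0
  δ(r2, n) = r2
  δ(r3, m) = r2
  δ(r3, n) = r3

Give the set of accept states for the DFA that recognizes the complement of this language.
Complement accept states = All states \ Original accept states
= {r0, r1, r2, r3} \ {r1, r2, r3}
{r0}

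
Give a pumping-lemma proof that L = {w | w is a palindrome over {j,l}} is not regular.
Assume L is regular with pumping length p. Idea: pumping the leading j-block breaks the symmetry.
Choose s = j^p l j^p (a palindrome of length 2p+1 ≥ p). By the pumping lemma, s = xyz with |xy| ≤ p, |y| > 0, so y = j^k with k > 0 (xy lies entirely in the first j^p). Then xy²z = j^(p+k) l j^p, which is not a palindrome since p+k ≠ p.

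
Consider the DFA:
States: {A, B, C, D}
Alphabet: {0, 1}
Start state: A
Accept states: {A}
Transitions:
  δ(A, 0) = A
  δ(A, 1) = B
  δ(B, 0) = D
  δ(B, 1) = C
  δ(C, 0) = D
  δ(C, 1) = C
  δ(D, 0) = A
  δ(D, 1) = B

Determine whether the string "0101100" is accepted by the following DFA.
Processing string "0101100":
  A --0--> A
  A --1--> B
  B --0--> D
  D --1--> B
  B --1--> C
  C --0--> D
  D --0--> A
Final state: A
Accept states: {A}
Yes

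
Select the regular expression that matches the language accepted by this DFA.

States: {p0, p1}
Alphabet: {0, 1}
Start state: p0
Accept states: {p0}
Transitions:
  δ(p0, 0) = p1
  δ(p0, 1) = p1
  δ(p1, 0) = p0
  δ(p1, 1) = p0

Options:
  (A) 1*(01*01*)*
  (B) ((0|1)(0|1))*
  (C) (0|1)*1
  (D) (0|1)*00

Check each option against the DFA on short strings; one disagreement eliminates an option:
  (A) 1*(01*01*)*: on '1' the DFA goes p0 → p1 and rejects (p1 ∉ Accept), but the regex matches it → eliminate
  (B) ((0|1)(0|1))*: agrees with the DFA on every string of length ≤ 6
  (C) (0|1)*1: on ε the DFA stays in p0 and accepts (p0 ∈ Accept), but the regex does not match it → eliminate
  (D) (0|1)*00: on ε the DFA stays in p0 and accepts (p0 ∈ Accept), but the regex does not match it → eliminate
Only (B) is consistent with the DFA.
(B) ((0|1)(0|1))*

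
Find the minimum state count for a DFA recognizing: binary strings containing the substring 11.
By Myhill–Nerode, count the distinguishable equivalence classes: three classes — no progress / one trailing 1 / 11 seen.
3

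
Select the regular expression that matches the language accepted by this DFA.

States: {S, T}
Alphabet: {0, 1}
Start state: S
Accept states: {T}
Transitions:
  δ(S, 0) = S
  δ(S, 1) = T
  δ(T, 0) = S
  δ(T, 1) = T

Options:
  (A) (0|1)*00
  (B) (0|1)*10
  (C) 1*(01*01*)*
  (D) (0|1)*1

Check each option against the DFA on short strings; one disagreement eliminates an option:
  (A) (0|1)*00: on '1' the DFA goes S → T and accepts (T ∈ Accept), but the regex does not match it → eliminate
  (B) (0|1)*10: on '1' the DFA goes S → T and accepts (T ∈ Accept), but the regex does not match it → eliminate
  (C) 1*(01*01*)*: on ε the DFA stays in S and rejects (S ∉ Accept), but the regex matches it → eliminate
  (D) (0|1)*1: agrees with the DFA on every string of length ≤ 6
Only (D) is consistent with the DFA.
(D) (0|1)*1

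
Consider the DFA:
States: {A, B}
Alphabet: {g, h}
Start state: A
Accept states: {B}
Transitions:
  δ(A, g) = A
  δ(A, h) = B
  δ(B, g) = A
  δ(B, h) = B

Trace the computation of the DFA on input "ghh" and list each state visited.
read 'g': A → A
  read 'h': A → B
  read 'h': B → B
A -> A -> B -> B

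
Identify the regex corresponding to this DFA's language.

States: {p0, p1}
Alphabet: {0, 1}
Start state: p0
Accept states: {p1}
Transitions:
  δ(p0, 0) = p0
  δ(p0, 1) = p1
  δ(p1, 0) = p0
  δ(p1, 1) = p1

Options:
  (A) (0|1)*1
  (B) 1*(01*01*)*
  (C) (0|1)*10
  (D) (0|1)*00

Check each option against the DFA on short strings; one disagreement eliminates an option:
  (A) (0|1)*1: agrees with the DFA on every string of length ≤ 6
  (B) 1*(01*01*)*: on ε the DFA stays in p0 and rejects (p0 ∉ Accept), but the regex matches it → eliminate
  (C) (0|1)*10: on '1' the DFA goes p0 → p1 and accepts (p1 ∈ Accept), but the regex does not match it → eliminate
  (D) (0|1)*00: on '1' the DFA goes p0 → p1 and accepts (p1 ∈ Accept), but the regex does not match it → eliminate
Only (A) is consistent with the DFA.
(A) (0|1)*1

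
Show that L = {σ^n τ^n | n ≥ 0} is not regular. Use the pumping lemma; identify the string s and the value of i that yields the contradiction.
Assume L is regular with pumping length p. Idea: pumping the σ-block changes the count balance.
Choose s = σ^p τ^p (length 2p ≥ p). By the pumping lemma, s = xyz with |xy| ≤ p, |y| > 0. So y = σ^k for some k > 0 (since xy is entirely within the σ's). Pumping gives xy²z = σ^(p+k) τ^p, which is not in L since p+k ≠ p.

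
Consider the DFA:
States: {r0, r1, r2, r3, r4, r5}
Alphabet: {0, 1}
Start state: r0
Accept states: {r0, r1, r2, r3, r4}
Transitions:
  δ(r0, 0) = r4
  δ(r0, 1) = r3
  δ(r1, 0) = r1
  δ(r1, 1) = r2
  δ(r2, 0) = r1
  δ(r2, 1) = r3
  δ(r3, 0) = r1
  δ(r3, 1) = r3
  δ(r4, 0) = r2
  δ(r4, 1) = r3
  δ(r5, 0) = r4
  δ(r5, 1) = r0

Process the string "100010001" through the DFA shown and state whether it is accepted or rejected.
Processing string "100010001":
  r0 --1--> r3
  r3 --0--> r1
  r1 --0--> r1
  r1 --0--> r1
  r1 --1--> r2
  r2 --0--> r1
  r1 --0--> r1
  r1 --0--> r1
  r1 --1--> r2
Final state: r2
Accept states: {r0, r1, r2, r3, r4}
Yes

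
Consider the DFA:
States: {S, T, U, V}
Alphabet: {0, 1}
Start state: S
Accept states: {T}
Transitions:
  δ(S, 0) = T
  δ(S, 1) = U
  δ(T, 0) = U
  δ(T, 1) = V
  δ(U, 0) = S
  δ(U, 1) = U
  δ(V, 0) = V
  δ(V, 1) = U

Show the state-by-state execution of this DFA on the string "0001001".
read '0': S → T
  read '0': T → U
  read '0': U → S
  read '1': S → U
  read '0': U → S
  read '0': S → T
  read '1': T → V
S -> T -> U -> S -> U -> S -> T -> V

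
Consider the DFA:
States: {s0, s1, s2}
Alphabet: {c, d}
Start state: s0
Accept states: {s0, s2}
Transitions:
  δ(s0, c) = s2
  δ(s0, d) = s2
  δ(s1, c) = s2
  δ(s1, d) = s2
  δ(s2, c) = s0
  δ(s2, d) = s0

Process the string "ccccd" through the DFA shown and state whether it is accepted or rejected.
Processing string "ccccd":
  s0 --c--> s2
  s2 --c--> s0
  s0 --c--> s2
  s2 --c--> s0
  s0 --d--> s2
Final state: s2
Accept states: {s0, s2}
Yes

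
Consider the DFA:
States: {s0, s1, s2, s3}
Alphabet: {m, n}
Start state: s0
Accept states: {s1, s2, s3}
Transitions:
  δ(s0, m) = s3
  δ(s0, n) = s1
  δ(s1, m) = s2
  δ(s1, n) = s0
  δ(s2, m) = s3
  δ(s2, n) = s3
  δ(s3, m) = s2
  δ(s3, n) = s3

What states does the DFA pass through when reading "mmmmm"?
read 'm': s0 → s3
  read 'm': s3 → s2
  read 'm': s2 → s3
  read 'm': s3 → s2
  read 'm': s2 → s3
s0 -> s3 -> s2 -> s3 -> s2 -> s3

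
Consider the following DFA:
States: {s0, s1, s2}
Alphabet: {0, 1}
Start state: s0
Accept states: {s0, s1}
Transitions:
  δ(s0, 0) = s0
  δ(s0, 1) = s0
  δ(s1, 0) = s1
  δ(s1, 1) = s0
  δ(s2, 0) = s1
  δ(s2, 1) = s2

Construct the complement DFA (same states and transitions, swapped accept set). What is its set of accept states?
Complement accept states = All states \ Original accept states
= {s0, s1, s2} \ {s0, s1}
{s2}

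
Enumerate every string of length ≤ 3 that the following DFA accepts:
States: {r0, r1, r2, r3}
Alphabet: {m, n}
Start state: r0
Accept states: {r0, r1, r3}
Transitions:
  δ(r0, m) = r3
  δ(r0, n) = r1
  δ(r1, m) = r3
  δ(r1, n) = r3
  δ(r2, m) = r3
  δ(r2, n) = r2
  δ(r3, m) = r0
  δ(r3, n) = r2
ε, m, n, mm, nm, nn, mmm, mmn, mnm, nmm, nnm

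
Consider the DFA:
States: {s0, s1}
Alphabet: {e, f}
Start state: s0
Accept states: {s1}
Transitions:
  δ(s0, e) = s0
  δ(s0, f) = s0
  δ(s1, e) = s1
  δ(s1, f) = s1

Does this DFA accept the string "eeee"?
Processing string "eeee":
  s0 --e--> s0
  s0 --e--> s0
  s0 --e--> s0
  s0 --e--> s0
Final state: s0
Accept states: {s1}
No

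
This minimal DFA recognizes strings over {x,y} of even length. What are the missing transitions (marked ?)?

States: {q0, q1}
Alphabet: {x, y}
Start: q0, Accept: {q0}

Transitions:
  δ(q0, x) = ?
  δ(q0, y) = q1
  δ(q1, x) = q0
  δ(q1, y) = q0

From the language and accept set, identify what each state tracks — q0: even length so far; q1: odd length so far.
Each missing δ(q, a) is the state matching the new tracked value after reading a.
δ(q0, x) = q1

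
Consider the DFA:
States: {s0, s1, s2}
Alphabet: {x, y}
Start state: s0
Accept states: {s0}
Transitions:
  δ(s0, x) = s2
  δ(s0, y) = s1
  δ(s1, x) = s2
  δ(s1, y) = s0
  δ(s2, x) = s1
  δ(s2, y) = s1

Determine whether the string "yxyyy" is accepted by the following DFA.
Processing string "yxyyy":
  s0 --y--> s1
  s1 --x--> s2
  s2 --y--> s1
  s1 --y--> s0
  s0 --y--> s1
Final state: s1
Accept states: {s0}
No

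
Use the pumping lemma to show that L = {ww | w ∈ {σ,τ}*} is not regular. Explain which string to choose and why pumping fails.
Assume L is regular with pumping length p. Idea: pumping the leading σ-block breaks the equality of the two halves.
Choose s = σ^p τ σ^p τ ∈ L (with w = σ^p τ). |s| = 2p+2 ≥ p. By the pumping lemma, s = xyz with |xy| ≤ p, |y| > 0, so y = σ^k with k ≥ 1, in the first σ-block. Then xy²z = σ^(p+k) τ σ^p τ, of length 2p+2+k. If k is odd this length is odd, so it cannot be of the form ww. If k is even, each half has length p+1+k/2 ≤ p+k, so the first half lies entirely inside the leading σ-block and contains no τ, while the second half ends in τ; the halves differ. Either way xy²z ∉ L.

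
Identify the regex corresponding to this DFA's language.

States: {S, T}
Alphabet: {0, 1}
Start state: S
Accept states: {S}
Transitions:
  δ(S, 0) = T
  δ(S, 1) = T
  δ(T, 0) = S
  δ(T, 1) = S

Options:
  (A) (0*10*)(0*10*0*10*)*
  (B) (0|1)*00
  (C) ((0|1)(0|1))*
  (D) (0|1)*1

Check each option against the DFA on short strings; one disagreement eliminates an option:
  (A) (0*10*)(0*10*0*10*)*: on ε the DFA stays in S and accepts (S ∈ Accept), but the regex does not match it → eliminate
  (B) (0|1)*00: on ε the DFA stays in S and accepts (S ∈ Accept), but the regex does not match it → eliminate
  (C) ((0|1)(0|1))*: agrees with the DFA on every string of length ≤ 6
  (D) (0|1)*1: on ε the DFA stays in S and accepts (S ∈ Accept), but the regex does not match it → eliminate
Only (C) is consistent with the DFA.
(C) ((0|1)(0|1))*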